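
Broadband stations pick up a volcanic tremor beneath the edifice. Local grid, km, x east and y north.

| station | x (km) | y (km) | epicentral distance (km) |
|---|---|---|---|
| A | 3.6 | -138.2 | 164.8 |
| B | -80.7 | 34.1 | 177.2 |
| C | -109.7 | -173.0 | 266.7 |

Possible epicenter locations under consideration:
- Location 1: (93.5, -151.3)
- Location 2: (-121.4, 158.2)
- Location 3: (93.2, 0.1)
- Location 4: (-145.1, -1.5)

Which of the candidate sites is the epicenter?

For each candidate, compare |candidate − station| to the reported distance:
Location 1: residuals A 74.0, B 77.2, C 62.3 → max 77.2 km
Location 2: residuals A 156.9, B 46.6, C 64.7 → max 156.9 km
Location 3: residuals A 0.0, B 0.0, C 0.0 → max 0.0 km
Location 4: residuals A 37.2, B 103.6, C 91.6 → max 103.6 km
Only Location 3 has all residuals ≈ 0.

Location 3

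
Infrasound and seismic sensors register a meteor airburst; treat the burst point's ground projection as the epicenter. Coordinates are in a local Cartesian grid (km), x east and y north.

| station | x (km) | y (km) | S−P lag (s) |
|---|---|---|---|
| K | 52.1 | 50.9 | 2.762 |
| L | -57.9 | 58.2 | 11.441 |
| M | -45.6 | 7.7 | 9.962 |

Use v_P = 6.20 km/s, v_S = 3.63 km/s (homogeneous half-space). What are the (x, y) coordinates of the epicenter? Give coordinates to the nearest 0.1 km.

Distance from S−P lag: d = Δt · v_P v_S / (v_P − v_S) = Δt · (6.20·3.63)/(6.20−3.63) ≈ 8.7572·Δt.
So d_K = 24.19, d_L = 100.19, d_M = 87.24 km.
Circle about each station: (x − 52.1)² + (y − 50.9)² = 24.19²; (x + 57.9)² + (y − 58.2)² = 100.19²; (x + 45.6)² + (y − 7.7)² = 87.24².
Subtracting pairs of circle equations eliminates x²+y² and gives linear equations (the radical axes):
-220.0 x + 14.6 y = -8018.45
-195.4 x − 86.4 y = -10192.23
Solving the 2×2 system: x ≈ 38.5, y ≈ 30.9 km.

(38.5, 30.9)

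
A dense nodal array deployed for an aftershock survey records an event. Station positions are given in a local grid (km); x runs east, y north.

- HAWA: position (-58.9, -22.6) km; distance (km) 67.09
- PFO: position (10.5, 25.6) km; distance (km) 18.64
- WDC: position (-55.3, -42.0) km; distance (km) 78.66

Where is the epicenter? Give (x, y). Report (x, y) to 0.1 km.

Circle about each station: (x + 58.9)² + (y + 22.6)² = 67.09²; (x − 10.5)² + (y − 25.6)² = 18.64²; (x + 55.3)² + (y + 42.0)² = 78.66².
Subtracting the HAWA equation from the PFO and WDC equations removes the quadratic terms:
138.8 x + 96.4 y = 939.26
7.2 x − 38.8 y = -844.21
Solving the 2×2 system: x ≈ -7.4, y ≈ 20.4 km.

-7.4 km east, 20.4 km north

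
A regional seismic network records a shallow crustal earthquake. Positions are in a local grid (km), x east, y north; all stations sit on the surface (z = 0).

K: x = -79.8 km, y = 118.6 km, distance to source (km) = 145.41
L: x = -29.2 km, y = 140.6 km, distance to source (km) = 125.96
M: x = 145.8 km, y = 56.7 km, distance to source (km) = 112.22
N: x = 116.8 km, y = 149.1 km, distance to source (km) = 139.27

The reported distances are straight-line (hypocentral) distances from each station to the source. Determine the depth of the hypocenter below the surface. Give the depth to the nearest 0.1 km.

Each station gives a sphere (x−x_i)² + (y−y_i)² + z² = d_i² (stations at z=0).
Subtracting the K sphere from L and M: z² cancels, leaving linear equations in x and y:
101.2 x + 44.0 y = 5465.15
451.2 x − 123.8 y = 12589.27
Solving: x ≈ 38.001, y ≈ 36.806 km (keep extra digits for the depth step; rounded: 38.0, 36.8).
Then from the K sphere: z² = 145.41² − (x + 79.8)² − (y − 118.6)² with x = 38.001, y = 36.806, so z ≈ 24.015 ≈ 24.0 km.

depth ≈ 24.0 km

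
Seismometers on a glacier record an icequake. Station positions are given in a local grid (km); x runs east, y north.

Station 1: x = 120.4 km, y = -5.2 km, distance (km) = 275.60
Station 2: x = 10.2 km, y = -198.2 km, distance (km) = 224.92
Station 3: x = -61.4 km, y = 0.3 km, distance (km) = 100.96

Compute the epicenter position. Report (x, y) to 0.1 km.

-152.6 km east, -43.0 km north

Circle about each station: (x − 120.4)² + (y + 5.2)² = 275.60²; (x − 10.2)² + (y + 198.2)² = 224.92²; (x + 61.4)² + (y − 0.3)² = 100.96².
Subtracting the Station 1 equation from the Station 2 and Station 3 equations removes the quadratic terms:
-220.4 x − 386.0 y = 50230.43
-363.6 x + 11.0 y = 55009.29
Solving the 2×2 system: x ≈ -152.6, y ≈ -43.0 km.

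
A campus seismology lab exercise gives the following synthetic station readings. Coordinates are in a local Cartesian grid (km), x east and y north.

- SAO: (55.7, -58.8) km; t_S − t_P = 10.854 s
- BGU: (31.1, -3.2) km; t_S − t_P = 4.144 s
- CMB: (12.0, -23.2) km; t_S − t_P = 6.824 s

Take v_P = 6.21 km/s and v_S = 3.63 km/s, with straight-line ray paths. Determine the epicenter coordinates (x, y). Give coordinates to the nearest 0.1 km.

Distance from S−P lag: d = Δt · v_P v_S / (v_P − v_S) = Δt · (6.21·3.63)/(6.21−3.63) ≈ 8.7373·Δt.
So d_SAO = 94.83, d_BGU = 36.21, d_CMB = 59.62 km.
Circle about each station: (x − 55.7)² + (y + 58.8)² = 94.83²; (x − 31.1)² + (y + 3.2)² = 36.21²; (x − 12.0)² + (y + 23.2)² = 59.62².
Subtracting the SAO equation from the BGU and CMB equations removes the quadratic terms:
-49.2 x + 111.2 y = 2099.08
-87.4 x + 71.2 y = -439.51
Solving the 2×2 system: x ≈ 31.9, y ≈ 33.0 km.
Check against SAO (with the unrounded x, y): √((x − 55.7)²+(y + 58.8)²) = 94.83 ≈ 94.83 km. ✓

31.9 km east, 33.0 km north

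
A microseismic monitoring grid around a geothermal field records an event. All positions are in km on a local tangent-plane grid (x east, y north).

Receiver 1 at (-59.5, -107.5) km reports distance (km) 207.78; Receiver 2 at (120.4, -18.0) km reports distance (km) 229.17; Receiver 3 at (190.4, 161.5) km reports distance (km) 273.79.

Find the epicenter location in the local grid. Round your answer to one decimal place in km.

Circle about each station: (x + 59.5)² + (y + 107.5)² = 207.78²; (x − 120.4)² + (y + 18.0)² = 229.17²; (x − 190.4)² + (y − 161.5)² = 273.79².
Subtracting the Receiver 1 equation from the Receiver 2 and Receiver 3 equations removes the quadratic terms:
359.8 x + 179.0 y = -9622.70
499.8 x + 538.0 y = 15449.47
Solving the 2×2 system: x ≈ -76.3, y ≈ 99.6 km.

x ≈ -76.3 km, y ≈ 99.6 km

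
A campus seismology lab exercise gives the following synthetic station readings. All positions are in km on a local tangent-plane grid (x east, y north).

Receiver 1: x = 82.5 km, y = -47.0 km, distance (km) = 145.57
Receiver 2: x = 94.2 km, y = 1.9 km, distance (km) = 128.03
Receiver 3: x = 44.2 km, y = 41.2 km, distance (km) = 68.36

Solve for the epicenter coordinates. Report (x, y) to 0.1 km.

(-23.1, 53.2)

Circle about each station: (x − 82.5)² + (y + 47.0)² = 145.57²; (x − 94.2)² + (y − 1.9)² = 128.03²; (x − 44.2)² + (y − 41.2)² = 68.36².
Subtracting pairs of circle equations eliminates x²+y² and gives linear equations (the radical axes):
23.4 x + 97.8 y = 4660.94
-76.6 x + 176.4 y = 11153.37
Solving the 2×2 system: x ≈ -23.1, y ≈ 53.2 km.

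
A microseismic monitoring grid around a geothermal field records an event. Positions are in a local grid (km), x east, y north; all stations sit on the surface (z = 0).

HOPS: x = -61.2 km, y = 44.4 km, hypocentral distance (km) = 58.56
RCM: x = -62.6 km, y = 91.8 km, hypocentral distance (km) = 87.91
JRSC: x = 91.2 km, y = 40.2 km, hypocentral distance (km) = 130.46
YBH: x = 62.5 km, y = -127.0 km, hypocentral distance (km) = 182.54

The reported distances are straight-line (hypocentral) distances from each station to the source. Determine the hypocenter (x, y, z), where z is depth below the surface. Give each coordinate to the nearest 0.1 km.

x ≈ -30.1 km, y ≈ 23.7 km, depth ≈ 45.1 km

Each station gives a sphere (x−x_i)² + (y−y_i)² + z² = d_i² (stations at z=0).
Subtracting the HOPS sphere from RCM and JRSC: z² cancels, leaving linear equations in x and y:
-2.8 x + 94.8 y = 2330.31
304.8 x − 8.4 y = -9373.86
Solving: x ≈ -30.101, y ≈ 23.692 km (keep extra digits for the depth step; rounded: -30.1, 23.7).
Then from the HOPS sphere: z² = 58.56² − (x + 61.2)² − (y − 44.4)² with x = -30.101, y = 23.692, so z ≈ 45.092 ≈ 45.1 km.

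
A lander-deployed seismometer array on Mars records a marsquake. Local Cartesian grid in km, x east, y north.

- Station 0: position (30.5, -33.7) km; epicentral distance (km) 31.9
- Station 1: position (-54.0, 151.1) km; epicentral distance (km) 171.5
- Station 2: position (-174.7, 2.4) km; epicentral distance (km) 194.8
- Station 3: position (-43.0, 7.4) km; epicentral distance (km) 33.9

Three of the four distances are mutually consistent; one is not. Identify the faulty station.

Station 3

Solve using three stations at a time. Using Station 0, Station 1, Station 2 (subtract circle equations pairwise → linear system) gives (x, y) ≈ (20.0, -3.6).
Distances from that point to each station vs reported:
  Station 0: calculated 31.9 vs reported 31.9 → residual 0.0 km
  Station 1: calculated 171.5 vs reported 171.5 → residual 0.0 km
  Station 2: calculated 194.8 vs reported 194.8 → residual 0.0 km
  Station 3: calculated 64.0 vs reported 33.9 → residual 30.1 km
Station 0, Station 1, Station 2 are mutually consistent (residuals ≈ 0); Station 3 is off by 30.1 km.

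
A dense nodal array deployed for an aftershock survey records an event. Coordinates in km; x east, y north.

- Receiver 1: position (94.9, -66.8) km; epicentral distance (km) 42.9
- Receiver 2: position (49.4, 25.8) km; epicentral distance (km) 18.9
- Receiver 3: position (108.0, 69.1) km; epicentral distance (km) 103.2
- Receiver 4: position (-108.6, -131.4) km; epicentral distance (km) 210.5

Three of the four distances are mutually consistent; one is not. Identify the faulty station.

Solve using three stations at a time. Using Receiver 1, Receiver 3, Receiver 4 (subtract circle equations pairwise → linear system) gives (x, y) ≈ (75.2, -28.7).
Distances from that point to each station vs reported:
  Receiver 1: calculated 42.9 vs reported 42.9 → residual 0.0 km
  Receiver 2: calculated 60.3 vs reported 18.9 → residual 41.4 km
  Receiver 3: calculated 103.2 vs reported 103.2 → residual 0.0 km
  Receiver 4: calculated 210.5 vs reported 210.5 → residual 0.0 km
Receiver 1, Receiver 3, Receiver 4 are mutually consistent (residuals ≈ 0); Receiver 2 is off by 41.4 km.

Receiver 2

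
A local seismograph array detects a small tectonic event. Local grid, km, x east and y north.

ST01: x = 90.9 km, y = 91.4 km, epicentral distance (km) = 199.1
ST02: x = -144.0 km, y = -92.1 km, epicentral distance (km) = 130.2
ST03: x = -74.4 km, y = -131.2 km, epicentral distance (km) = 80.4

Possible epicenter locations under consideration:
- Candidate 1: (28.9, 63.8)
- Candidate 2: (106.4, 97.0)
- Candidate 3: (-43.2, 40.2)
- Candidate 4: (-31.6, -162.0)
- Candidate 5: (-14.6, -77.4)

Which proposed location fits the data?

Candidate 5

For each candidate, compare |candidate − station| to the reported distance:
Candidate 1: residuals ST01 131.2, ST02 102.6, ST03 140.3 → max 140.3 km
Candidate 2: residuals ST01 182.6, ST02 183.6, ST03 210.7 → max 210.7 km
Candidate 3: residuals ST01 55.6, ST02 36.1, ST03 93.8 → max 93.8 km
Candidate 4: residuals ST01 82.4, ST02 2.2, ST03 27.7 → max 82.4 km
Candidate 5: residuals ST01 0.0, ST02 0.0, ST03 0.0 → max 0.0 km
Only Candidate 5 has all residuals ≈ 0.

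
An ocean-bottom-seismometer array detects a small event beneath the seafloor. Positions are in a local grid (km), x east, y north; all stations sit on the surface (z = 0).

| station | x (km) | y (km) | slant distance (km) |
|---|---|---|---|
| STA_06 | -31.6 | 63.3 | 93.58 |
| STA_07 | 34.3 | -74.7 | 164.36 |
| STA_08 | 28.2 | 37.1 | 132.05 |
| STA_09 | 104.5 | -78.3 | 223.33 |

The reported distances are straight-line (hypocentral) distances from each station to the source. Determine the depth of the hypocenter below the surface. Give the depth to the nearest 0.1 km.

depth ≈ 58.4 km

Each station gives a sphere (x−x_i)² + (y−y_i)² + z² = d_i² (stations at z=0).
Subtracting the STA_06 sphere from STA_07 and STA_08: z² cancels, leaving linear equations in x and y:
131.8 x − 276.0 y = -16505.86
119.6 x − 52.4 y = -11513.79
Solving: x ≈ -88.606, y ≈ 17.491 km (keep extra digits for the depth step; rounded: -88.6, 17.5).
Then from the STA_06 sphere: z² = 93.58² − (x + 31.6)² − (y − 63.3)² with x = -88.606, y = 17.491, so z ≈ 58.387 ≈ 58.4 km.
Check against STA_09 (with the unrounded solution): distance 223.33 ≈ 223.33 km. ✓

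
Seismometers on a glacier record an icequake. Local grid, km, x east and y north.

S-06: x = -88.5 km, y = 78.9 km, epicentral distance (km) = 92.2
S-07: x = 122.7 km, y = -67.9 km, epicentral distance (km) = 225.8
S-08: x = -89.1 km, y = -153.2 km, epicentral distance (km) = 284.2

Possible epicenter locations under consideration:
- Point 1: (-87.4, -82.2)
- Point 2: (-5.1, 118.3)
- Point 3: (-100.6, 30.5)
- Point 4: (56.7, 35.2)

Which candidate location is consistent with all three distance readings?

Point 2

For each candidate, compare |candidate − station| to the reported distance:
Point 1: residuals S-06 68.9, S-07 15.2, S-08 213.2 → max 213.2 km
Point 2: residuals S-06 0.0, S-07 0.0, S-08 0.0 → max 0.0 km
Point 3: residuals S-06 42.3, S-07 18.2, S-08 100.1 → max 100.1 km
Point 4: residuals S-06 59.4, S-07 103.4, S-08 46.0 → max 103.4 km
Only Point 2 has all residuals ≈ 0.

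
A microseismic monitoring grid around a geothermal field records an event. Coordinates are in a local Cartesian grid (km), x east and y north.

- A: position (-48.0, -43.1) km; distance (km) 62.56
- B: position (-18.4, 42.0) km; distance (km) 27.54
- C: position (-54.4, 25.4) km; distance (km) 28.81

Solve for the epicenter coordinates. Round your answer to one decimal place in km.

Circle about each station: (x + 48.0)² + (y + 43.1)² = 62.56²; (x + 18.4)² + (y − 42.0)² = 27.54²; (x + 54.4)² + (y − 25.4)² = 28.81².
Subtracting the A equation from the B and C equations removes the quadratic terms:
59.2 x + 170.2 y = 1096.25
-12.8 x + 137.0 y = 2526.65
Solving the 2×2 system: x ≈ -27.2, y ≈ 15.9 km.
Check against A (with the unrounded x, y): √((x + 48.0)²+(y + 43.1)²) = 62.56 ≈ 62.56 km. ✓

-27.2 km east, 15.9 km north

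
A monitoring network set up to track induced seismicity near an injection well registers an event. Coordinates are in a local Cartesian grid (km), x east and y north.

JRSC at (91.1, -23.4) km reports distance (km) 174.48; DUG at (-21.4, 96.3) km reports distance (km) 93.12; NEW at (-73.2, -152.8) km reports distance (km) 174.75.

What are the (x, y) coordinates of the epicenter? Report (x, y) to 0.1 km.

Circle about each station: (x − 91.1)² + (y + 23.4)² = 174.48²; (x + 21.4)² + (y − 96.3)² = 93.12²; (x + 73.2)² + (y + 152.8)² = 174.75².
Subtracting pairs of circle equations eliminates x²+y² and gives linear equations (the radical axes):
-225.0 x + 239.4 y = 22656.82
-328.6 x − 258.8 y = 19765.02
Solving the 2×2 system: x ≈ -77.4, y ≈ 21.9 km.

x ≈ -77.4 km, y ≈ 21.9 km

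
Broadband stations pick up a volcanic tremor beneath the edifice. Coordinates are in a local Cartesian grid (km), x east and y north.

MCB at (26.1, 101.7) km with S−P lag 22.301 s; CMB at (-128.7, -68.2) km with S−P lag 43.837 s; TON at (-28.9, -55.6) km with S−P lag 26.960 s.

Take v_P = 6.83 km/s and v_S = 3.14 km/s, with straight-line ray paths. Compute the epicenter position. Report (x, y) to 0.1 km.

Distance from S−P lag: d = Δt · v_P v_S / (v_P − v_S) = Δt · (6.83·3.14)/(6.83−3.14) ≈ 5.8120·Δt.
So d_MCB = 129.61, d_CMB = 254.78, d_TON = 156.69 km.
Circle about each station: (x − 26.1)² + (y − 101.7)² = 129.61²; (x + 128.7)² + (y + 68.2)² = 254.78²; (x + 28.9)² + (y + 55.6)² = 156.69².
Subtracting pairs of circle equations eliminates x²+y² and gives linear equations (the radical axes):
-309.6 x − 339.8 y = -37923.27
-110.0 x − 314.6 y = -14850.53
Solving the 2×2 system: x ≈ 114.7, y ≈ 7.1 km.

114.7 km east, 7.1 km north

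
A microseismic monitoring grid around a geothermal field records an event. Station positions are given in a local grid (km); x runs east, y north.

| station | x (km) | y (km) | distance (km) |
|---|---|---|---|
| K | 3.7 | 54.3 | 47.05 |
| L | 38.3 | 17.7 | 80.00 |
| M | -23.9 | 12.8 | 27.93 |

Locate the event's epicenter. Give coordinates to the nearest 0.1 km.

(-39.6, 35.9)

Circle about each station: (x − 3.7)² + (y − 54.3)² = 47.05²; (x − 38.3)² + (y − 17.7)² = 80.00²; (x + 23.9)² + (y − 12.8)² = 27.93².
Subtracting pairs of circle equations eliminates x²+y² and gives linear equations (the radical axes):
69.2 x − 73.2 y = -5368.30
-55.2 x − 83.0 y = -793.51
Solving the 2×2 system: x ≈ -39.6, y ≈ 35.9 km.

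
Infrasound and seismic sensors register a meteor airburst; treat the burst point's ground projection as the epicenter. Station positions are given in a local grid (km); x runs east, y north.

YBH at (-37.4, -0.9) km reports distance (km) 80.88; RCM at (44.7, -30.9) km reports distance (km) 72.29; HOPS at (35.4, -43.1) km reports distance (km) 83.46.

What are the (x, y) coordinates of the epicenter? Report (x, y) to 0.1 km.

Circle about each station: (x + 37.4)² + (y + 0.9)² = 80.88²; (x − 44.7)² + (y + 30.9)² = 72.29²; (x − 35.4)² + (y + 43.1)² = 83.46².
Subtracting pairs of circle equations eliminates x²+y² and gives linear equations (the radical axes):
164.2 x − 60.0 y = 2869.06
145.6 x − 84.4 y = 1287.20
Solving the 2×2 system: x ≈ 32.2, y ≈ 40.3 km.

x ≈ 32.2 km, y ≈ 40.3 km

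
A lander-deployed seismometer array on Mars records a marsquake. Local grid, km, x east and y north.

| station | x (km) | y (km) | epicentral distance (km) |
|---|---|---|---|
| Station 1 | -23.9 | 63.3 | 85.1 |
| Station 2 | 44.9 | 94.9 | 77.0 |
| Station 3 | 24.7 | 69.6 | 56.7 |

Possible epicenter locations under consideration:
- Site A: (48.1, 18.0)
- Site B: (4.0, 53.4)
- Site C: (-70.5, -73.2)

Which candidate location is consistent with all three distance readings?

For each candidate, compare |candidate − station| to the reported distance:
Site A: residuals Station 1 0.0, Station 2 0.0, Station 3 0.0 → max 0.0 km
Site B: residuals Station 1 55.5, Station 2 18.7, Station 3 30.4 → max 55.5 km
Site C: residuals Station 1 59.1, Station 2 126.9, Station 3 114.9 → max 126.9 km
Only Site A has all residuals ≈ 0.

Site A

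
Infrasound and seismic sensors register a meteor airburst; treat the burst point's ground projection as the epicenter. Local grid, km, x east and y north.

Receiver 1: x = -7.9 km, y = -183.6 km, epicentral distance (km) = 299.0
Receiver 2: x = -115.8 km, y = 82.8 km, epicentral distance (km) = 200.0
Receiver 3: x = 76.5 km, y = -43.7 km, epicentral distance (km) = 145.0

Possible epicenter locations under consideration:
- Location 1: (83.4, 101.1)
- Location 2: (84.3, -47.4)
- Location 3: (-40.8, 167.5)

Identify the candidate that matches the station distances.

Location 1

For each candidate, compare |candidate − station| to the reported distance:
Location 1: residuals Receiver 1 0.0, Receiver 2 0.0, Receiver 3 0.0 → max 0.0 km
Location 2: residuals Receiver 1 134.5, Receiver 2 38.7, Receiver 3 136.4 → max 136.4 km
Location 3: residuals Receiver 1 53.6, Receiver 2 86.9, Receiver 3 96.6 → max 96.6 km
Only Location 1 has all residuals ≈ 0.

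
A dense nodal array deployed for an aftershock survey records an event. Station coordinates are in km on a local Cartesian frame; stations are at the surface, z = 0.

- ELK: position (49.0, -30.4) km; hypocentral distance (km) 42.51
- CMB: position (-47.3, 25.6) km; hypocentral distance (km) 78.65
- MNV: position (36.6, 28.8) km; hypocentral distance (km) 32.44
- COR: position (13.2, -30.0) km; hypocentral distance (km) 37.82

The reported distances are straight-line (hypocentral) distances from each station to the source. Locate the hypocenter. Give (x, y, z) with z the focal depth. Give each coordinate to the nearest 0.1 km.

Each station gives a sphere (x−x_i)² + (y−y_i)² + z² = d_i² (stations at z=0).
Subtracting the ELK sphere from CMB and MNV: z² cancels, leaving linear equations in x and y:
-192.6 x + 112.0 y = -4811.23
-24.8 x + 118.4 y = -401.41
Solving: x ≈ 26.200, y ≈ 2.098 km (keep extra digits for the depth step; rounded: 26.2, 2.1).
Then from the ELK sphere: z² = 42.51² − (x − 49.0)² − (y + 30.4)² with x = 26.200, y = 2.098, so z ≈ 15.203 ≈ 15.2 km.

(26.2, 2.1, 15.2)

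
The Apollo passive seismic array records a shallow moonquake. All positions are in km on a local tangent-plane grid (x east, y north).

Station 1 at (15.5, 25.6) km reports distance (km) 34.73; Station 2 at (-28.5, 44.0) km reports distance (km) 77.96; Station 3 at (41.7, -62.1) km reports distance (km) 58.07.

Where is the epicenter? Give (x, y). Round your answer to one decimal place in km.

x ≈ 32.3 km, y ≈ -4.8 km

Circle about each station: (x − 15.5)² + (y − 25.6)² = 34.73²; (x + 28.5)² + (y − 44.0)² = 77.96²; (x − 41.7)² + (y + 62.1)² = 58.07².
Subtracting the Station 1 equation from the Station 2 and Station 3 equations removes the quadratic terms:
-88.0 x + 36.8 y = -3018.95
52.4 x − 175.4 y = 2533.74
Solving the 2×2 system: x ≈ 32.3, y ≈ -4.8 km.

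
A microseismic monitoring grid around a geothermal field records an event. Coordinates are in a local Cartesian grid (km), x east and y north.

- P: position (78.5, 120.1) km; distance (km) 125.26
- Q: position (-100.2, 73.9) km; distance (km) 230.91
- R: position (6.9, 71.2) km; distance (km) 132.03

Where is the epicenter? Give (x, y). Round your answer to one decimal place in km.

Circle about each station: (x − 78.5)² + (y − 120.1)² = 125.26²; (x + 100.2)² + (y − 73.9)² = 230.91²; (x − 6.9)² + (y − 71.2)² = 132.03².
Subtracting pairs of circle equations eliminates x²+y² and gives linear equations (the radical axes):
-357.4 x − 92.4 y = -42714.37
-143.2 x − 97.8 y = -17211.06
Solving the 2×2 system: x ≈ 119.1, y ≈ 1.6 km.

x ≈ 119.1 km, y ≈ 1.6 km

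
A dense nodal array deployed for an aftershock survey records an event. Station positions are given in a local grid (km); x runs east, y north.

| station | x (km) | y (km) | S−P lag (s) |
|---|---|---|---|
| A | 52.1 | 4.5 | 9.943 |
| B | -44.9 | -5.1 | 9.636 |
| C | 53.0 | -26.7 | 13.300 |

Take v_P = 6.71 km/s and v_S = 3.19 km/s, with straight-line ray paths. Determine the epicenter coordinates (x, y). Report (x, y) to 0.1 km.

(-0.9, 33.6)

Distance from S−P lag: d = Δt · v_P v_S / (v_P − v_S) = Δt · (6.71·3.19)/(6.71−3.19) ≈ 6.0809·Δt.
So d_A = 60.46, d_B = 58.60, d_C = 80.88 km.
Circle about each station: (x − 52.1)² + (y − 4.5)² = 60.46²; (x + 44.9)² + (y + 5.1)² = 58.60²; (x − 53.0)² + (y + 26.7)² = 80.88².
Subtracting the A equation from the B and C equations removes the quadratic terms:
-194.0 x − 19.2 y = -471.19
1.8 x − 62.4 y = -2098.93
Solving the 2×2 system: x ≈ -0.9, y ≈ 33.6 km.
Check against A (with the unrounded x, y): √((x − 52.1)²+(y − 4.5)²) = 60.47 ≈ 60.46 km. ✓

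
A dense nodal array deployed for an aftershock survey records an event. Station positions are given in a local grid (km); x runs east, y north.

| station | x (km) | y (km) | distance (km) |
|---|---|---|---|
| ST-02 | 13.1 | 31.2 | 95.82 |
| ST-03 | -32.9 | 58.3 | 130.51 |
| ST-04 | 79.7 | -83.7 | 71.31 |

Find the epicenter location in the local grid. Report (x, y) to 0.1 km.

Circle about each station: (x − 13.1)² + (y − 31.2)² = 95.82²; (x + 32.9)² + (y − 58.3)² = 130.51²; (x − 79.7)² + (y + 83.7)² = 71.31².
Subtracting the ST-02 equation from the ST-03 and ST-04 equations removes the quadratic terms:
-92.0 x + 54.2 y = -4515.14
133.2 x − 229.8 y = 16309.09
Solving the 2×2 system: x ≈ 11.0, y ≈ -64.6 km.

x ≈ 11.0 km, y ≈ -64.6 km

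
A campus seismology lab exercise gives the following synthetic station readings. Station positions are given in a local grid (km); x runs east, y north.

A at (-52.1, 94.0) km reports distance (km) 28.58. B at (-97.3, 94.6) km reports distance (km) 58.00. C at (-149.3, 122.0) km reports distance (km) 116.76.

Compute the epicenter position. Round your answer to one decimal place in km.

Circle about each station: (x + 52.1)² + (y − 94.0)² = 28.58²; (x + 97.3)² + (y − 94.6)² = 58.00²; (x + 149.3)² + (y − 122.0)² = 116.76².
Subtracting pairs of circle equations eliminates x²+y² and gives linear equations (the radical axes):
-90.4 x + 1.2 y = 4318.86
-194.4 x + 56.0 y = 12808.00
Solving the 2×2 system: x ≈ -46.9, y ≈ 65.9 km.
Check against A (with the unrounded x, y): √((x + 52.1)²+(y − 94.0)²) = 28.57 ≈ 28.58 km. ✓

(-46.9, 65.9)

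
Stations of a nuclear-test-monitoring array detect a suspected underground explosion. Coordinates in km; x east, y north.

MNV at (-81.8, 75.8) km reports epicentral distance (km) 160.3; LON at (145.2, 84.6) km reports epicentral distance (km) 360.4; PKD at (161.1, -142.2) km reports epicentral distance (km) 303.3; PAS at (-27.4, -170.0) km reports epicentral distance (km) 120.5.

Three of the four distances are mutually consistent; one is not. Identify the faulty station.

MNV

Solve using three stations at a time. Using LON, PKD, PAS (subtract circle equations pairwise → linear system) gives (x, y) ≈ (-142.0, -133.0).
Distances from that point to each station vs reported:
  MNV: calculated 217.4 vs reported 160.3 → residual 57.1 km
  LON: calculated 360.4 vs reported 360.4 → residual 0.0 km
  PKD: calculated 303.3 vs reported 303.3 → residual 0.0 km
  PAS: calculated 120.5 vs reported 120.5 → residual 0.0 km
LON, PKD, PAS are mutually consistent (residuals ≈ 0); MNV is off by 57.1 km.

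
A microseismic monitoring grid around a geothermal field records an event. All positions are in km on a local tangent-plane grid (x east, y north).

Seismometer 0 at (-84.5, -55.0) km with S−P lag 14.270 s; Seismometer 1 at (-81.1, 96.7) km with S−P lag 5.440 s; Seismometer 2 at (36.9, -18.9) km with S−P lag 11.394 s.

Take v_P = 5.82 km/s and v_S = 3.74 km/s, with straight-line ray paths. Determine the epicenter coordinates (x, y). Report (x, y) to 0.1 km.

Distance from S−P lag: d = Δt · v_P v_S / (v_P − v_S) = Δt · (5.82·3.74)/(5.82−3.74) ≈ 10.4648·Δt.
So d_Seismometer 0 = 149.33, d_Seismometer 1 = 56.93, d_Seismometer 2 = 119.24 km.
Circle about each station: (x + 84.5)² + (y + 55.0)² = 149.33²; (x + 81.1)² + (y − 96.7)² = 56.93²; (x − 36.9)² + (y + 18.9)² = 119.24².
Subtracting the Seismometer 0 equation from the Seismometer 1 and Seismometer 2 equations removes the quadratic terms:
6.8 x + 303.4 y = 24821.27
242.8 x + 72.2 y = -365.16
Solving the 2×2 system: x ≈ -26.0, y ≈ 82.4 km.
Check against Seismometer 0 (with the unrounded x, y): √((x + 84.5)²+(y + 55.0)²) = 149.33 ≈ 149.33 km. ✓

-26.0 km east, 82.4 km north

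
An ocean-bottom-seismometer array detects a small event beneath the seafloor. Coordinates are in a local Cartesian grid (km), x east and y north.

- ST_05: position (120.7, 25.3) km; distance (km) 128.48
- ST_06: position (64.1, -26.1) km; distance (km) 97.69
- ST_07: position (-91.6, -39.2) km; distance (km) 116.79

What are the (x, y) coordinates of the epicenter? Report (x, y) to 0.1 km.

Circle about each station: (x − 120.7)² + (y − 25.3)² = 128.48²; (x − 64.1)² + (y + 26.1)² = 97.69²; (x + 91.6)² + (y + 39.2)² = 116.79².
Subtracting pairs of circle equations eliminates x²+y² and gives linear equations (the radical axes):
-113.2 x − 102.8 y = -3454.79
-424.6 x − 129.0 y = -2414.17
Solving the 2×2 system: x ≈ -6.8, y ≈ 41.1 km.

(-6.8, 41.1)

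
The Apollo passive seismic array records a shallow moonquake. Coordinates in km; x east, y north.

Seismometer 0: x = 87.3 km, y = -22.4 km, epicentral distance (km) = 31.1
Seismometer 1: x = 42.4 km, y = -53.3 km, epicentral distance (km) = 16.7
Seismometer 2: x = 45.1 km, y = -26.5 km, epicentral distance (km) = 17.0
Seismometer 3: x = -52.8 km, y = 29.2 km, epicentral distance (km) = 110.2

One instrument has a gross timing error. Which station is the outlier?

Seismometer 0

Solve using three stations at a time. Using Seismometer 1, Seismometer 2, Seismometer 3 (subtract circle equations pairwise → linear system) gives (x, y) ≈ (33.7, -39.1).
Distances from that point to each station vs reported:
  Seismometer 0: calculated 56.1 vs reported 31.1 → residual 25.0 km
  Seismometer 1: calculated 16.7 vs reported 16.7 → residual 0.0 km
  Seismometer 2: calculated 17.0 vs reported 17.0 → residual 0.0 km
  Seismometer 3: calculated 110.2 vs reported 110.2 → residual 0.0 km
Seismometer 1, Seismometer 2, Seismometer 3 are mutually consistent (residuals ≈ 0); Seismometer 0 is off by 25.0 km.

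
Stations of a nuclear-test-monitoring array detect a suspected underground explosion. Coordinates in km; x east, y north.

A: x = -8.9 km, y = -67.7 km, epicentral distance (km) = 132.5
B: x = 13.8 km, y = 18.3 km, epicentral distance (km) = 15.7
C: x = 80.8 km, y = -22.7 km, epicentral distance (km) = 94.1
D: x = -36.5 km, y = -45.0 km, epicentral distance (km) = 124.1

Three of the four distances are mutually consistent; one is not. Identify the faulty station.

Solve using three stations at a time. Using A, C, D (subtract circle equations pairwise → linear system) gives (x, y) ≈ (32.5, 58.3).
Distances from that point to each station vs reported:
  A: calculated 132.6 vs reported 132.5 → residual 0.1 km
  B: calculated 44.2 vs reported 15.7 → residual 28.5 km
  C: calculated 94.3 vs reported 94.1 → residual 0.2 km
  D: calculated 124.2 vs reported 124.1 → residual 0.1 km
A, C, D are mutually consistent (residuals ≈ 0); B is off by 28.5 km.

B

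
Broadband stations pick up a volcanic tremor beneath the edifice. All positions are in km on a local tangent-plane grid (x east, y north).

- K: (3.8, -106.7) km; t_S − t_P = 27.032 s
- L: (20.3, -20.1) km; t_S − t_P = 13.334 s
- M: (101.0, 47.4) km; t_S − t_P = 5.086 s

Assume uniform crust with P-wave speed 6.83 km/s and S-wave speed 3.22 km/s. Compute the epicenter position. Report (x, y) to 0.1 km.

70.2 km east, 44.0 km north

Distance from S−P lag: d = Δt · v_P v_S / (v_P − v_S) = Δt · (6.83·3.22)/(6.83−3.22) ≈ 6.0921·Δt.
So d_K = 164.68, d_L = 81.23, d_M = 30.98 km.
Circle about each station: (x − 3.8)² + (y + 106.7)² = 164.68²; (x − 20.3)² + (y + 20.1)² = 81.23²; (x − 101.0)² + (y − 47.4)² = 30.98².
Subtracting the K equation from the L and M equations removes the quadratic terms:
33.0 x + 173.2 y = 9937.96
194.4 x + 308.2 y = 27208.17
Solving the 2×2 system: x ≈ 70.2, y ≈ 44.0 km.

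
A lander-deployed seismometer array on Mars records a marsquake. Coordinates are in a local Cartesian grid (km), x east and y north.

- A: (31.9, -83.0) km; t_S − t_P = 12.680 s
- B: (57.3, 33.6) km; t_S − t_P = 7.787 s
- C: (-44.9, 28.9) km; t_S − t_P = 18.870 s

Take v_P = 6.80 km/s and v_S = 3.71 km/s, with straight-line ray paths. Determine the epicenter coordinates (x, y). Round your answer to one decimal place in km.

x ≈ 104.4 km, y ≈ -9.1 km

Distance from S−P lag: d = Δt · v_P v_S / (v_P − v_S) = Δt · (6.80·3.71)/(6.80−3.71) ≈ 8.1644·Δt.
So d_A = 103.52, d_B = 63.58, d_C = 154.06 km.
Circle about each station: (x − 31.9)² + (y + 83.0)² = 103.52²; (x − 57.3)² + (y − 33.6)² = 63.58²; (x + 44.9)² + (y − 28.9)² = 154.06².
Subtracting the A equation from the B and C equations removes the quadratic terms:
50.8 x + 233.2 y = 3179.61
-153.6 x + 223.8 y = -18073.48
Solving the 2×2 system: x ≈ 104.4, y ≈ -9.1 km.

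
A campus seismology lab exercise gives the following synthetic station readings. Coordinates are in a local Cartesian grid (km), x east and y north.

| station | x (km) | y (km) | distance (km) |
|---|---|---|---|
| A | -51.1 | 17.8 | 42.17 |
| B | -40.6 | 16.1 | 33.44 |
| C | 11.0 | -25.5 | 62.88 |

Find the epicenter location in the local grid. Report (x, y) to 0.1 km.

x ≈ -11.8 km, y ≈ 33.1 km

Circle about each station: (x + 51.1)² + (y − 17.8)² = 42.17²; (x + 40.6)² + (y − 16.1)² = 33.44²; (x − 11.0)² + (y + 25.5)² = 62.88².
Subtracting pairs of circle equations eliminates x²+y² and gives linear equations (the radical axes):
21.0 x − 3.4 y = -360.40
124.2 x − 86.6 y = -4332.39
Solving the 2×2 system: x ≈ -11.8, y ≈ 33.1 km.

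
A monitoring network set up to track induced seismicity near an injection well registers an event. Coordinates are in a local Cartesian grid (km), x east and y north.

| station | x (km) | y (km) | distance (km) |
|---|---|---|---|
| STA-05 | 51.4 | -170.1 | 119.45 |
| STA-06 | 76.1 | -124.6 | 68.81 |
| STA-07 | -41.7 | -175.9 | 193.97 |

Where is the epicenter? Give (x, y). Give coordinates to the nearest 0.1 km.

x ≈ 124.2 km, y ≈ -75.4 km

Circle about each station: (x − 51.4)² + (y + 170.1)² = 119.45²; (x − 76.1)² + (y + 124.6)² = 68.81²; (x + 41.7)² + (y + 175.9)² = 193.97².
Subtracting the STA-05 equation from the STA-06 and STA-07 equations removes the quadratic terms:
49.4 x + 91.0 y = -726.11
-186.2 x − 11.6 y = -22252.33
Solving the 2×2 system: x ≈ 124.2, y ≈ -75.4 km.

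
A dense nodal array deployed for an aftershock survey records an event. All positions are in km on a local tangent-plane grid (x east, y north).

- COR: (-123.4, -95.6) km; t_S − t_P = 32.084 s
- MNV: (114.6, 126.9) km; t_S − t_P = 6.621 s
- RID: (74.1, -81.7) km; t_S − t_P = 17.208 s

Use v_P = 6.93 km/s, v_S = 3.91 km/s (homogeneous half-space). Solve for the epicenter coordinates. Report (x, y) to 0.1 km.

Distance from S−P lag: d = Δt · v_P v_S / (v_P − v_S) = Δt · (6.93·3.91)/(6.93−3.91) ≈ 8.9723·Δt.
So d_COR = 287.87, d_MNV = 59.41, d_RID = 154.40 km.
Circle about each station: (x + 123.4)² + (y + 95.6)² = 287.87²; (x − 114.6)² + (y − 126.9)² = 59.41²; (x − 74.1)² + (y + 81.7)² = 154.40².
Subtracting pairs of circle equations eliminates x²+y² and gives linear equations (the radical axes):
476.0 x + 445.0 y = 84209.44
395.0 x + 27.8 y = 46828.56
Solving the 2×2 system: x ≈ 113.8, y ≈ 67.5 km.

(113.8, 67.5)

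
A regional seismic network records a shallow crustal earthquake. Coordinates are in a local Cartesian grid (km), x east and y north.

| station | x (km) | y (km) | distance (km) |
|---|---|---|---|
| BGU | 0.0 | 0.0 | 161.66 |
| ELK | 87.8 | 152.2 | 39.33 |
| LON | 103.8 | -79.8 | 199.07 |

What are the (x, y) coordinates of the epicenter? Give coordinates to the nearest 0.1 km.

(109.2, 119.2)

Circle about each station: x² + y² = 161.66²; (x − 87.8)² + (y − 152.2)² = 39.33²; (x − 103.8)² + (y + 79.8)² = 199.07².
Subtracting the BGU equation from the ELK and LON equations removes the quadratic terms:
175.6 x + 304.4 y = 55460.79
207.6 x − 159.6 y = 3647.57
Solving the 2×2 system: x ≈ 109.2, y ≈ 119.2 km.
Check against BGU (with the unrounded x, y): √(x²+y²) = 161.66 ≈ 161.66 km. ✓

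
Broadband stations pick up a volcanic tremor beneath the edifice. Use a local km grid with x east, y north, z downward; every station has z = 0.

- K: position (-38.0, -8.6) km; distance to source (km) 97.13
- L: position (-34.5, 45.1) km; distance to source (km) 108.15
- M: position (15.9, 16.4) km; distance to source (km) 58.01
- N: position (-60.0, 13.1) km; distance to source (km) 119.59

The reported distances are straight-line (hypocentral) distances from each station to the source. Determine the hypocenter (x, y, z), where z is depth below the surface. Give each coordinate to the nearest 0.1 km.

x ≈ 51.0 km, y ≈ -8.5 km, depth ≈ 38.9 km

Each station gives a sphere (x−x_i)² + (y−y_i)² + z² = d_i² (stations at z=0).
Subtracting the K sphere from L and M: z² cancels, leaving linear equations in x and y:
7.0 x + 107.4 y = -555.89
107.8 x + 50.0 y = 5072.89
Solving: x ≈ 51.001, y ≈ -8.500 km (keep extra digits for the depth step; rounded: 51.0, -8.5).
Then from the K sphere: z² = 97.13² − (x + 38.0)² − (y + 8.6)² with x = 51.001, y = -8.500, so z ≈ 38.898 ≈ 38.9 km.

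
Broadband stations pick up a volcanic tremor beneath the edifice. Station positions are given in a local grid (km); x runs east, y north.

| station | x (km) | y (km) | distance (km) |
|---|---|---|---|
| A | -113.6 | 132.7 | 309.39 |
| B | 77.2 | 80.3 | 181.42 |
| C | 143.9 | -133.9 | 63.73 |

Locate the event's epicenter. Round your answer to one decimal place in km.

Circle about each station: (x + 113.6)² + (y − 132.7)² = 309.39²; (x − 77.2)² + (y − 80.3)² = 181.42²; (x − 143.9)² + (y + 133.9)² = 63.73².
Subtracting the A equation from the B and C equations removes the quadratic terms:
381.6 x − 104.8 y = 44702.64
515.0 x − 533.2 y = 99782.83
Solving the 2×2 system: x ≈ 89.5, y ≈ -100.7 km.
Check against A (with the unrounded x, y): √((x + 113.6)²+(y − 132.7)²) = 309.39 ≈ 309.39 km. ✓

(89.5, -100.7)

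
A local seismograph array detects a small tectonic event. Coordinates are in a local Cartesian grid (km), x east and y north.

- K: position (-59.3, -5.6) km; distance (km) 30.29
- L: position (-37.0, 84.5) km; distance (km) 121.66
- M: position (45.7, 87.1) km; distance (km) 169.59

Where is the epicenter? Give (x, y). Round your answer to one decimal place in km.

(-76.4, -30.6)

Circle about each station: (x + 59.3)² + (y + 5.6)² = 30.29²; (x + 37.0)² + (y − 84.5)² = 121.66²; (x − 45.7)² + (y − 87.1)² = 169.59².
Subtracting the K equation from the L and M equations removes the quadratic terms:
44.6 x + 180.2 y = -8922.27
210.0 x + 185.4 y = -21716.23
Solving the 2×2 system: x ≈ -76.4, y ≈ -30.6 km.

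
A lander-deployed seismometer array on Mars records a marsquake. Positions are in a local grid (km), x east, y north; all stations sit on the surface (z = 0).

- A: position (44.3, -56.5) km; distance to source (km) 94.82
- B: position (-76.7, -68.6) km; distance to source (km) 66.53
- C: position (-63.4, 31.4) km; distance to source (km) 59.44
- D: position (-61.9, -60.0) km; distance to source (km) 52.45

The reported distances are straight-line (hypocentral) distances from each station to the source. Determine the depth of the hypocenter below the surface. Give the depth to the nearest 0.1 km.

depth ≈ 22.4 km

Each station gives a sphere (x−x_i)² + (y−y_i)² + z² = d_i² (stations at z=0).
Subtracting the A sphere from B and C: z² cancels, leaving linear equations in x and y:
-242.0 x − 24.2 y = 9998.70
-215.4 x + 175.8 y = 5308.50
Solving: x ≈ -39.497, y ≈ -18.198 km (keep extra digits for the depth step; rounded: -39.5, -18.2).
Then from the A sphere: z² = 94.82² − (x − 44.3)² − (y + 56.5)² with x = -39.497, y = -18.198, so z ≈ 22.402 ≈ 22.4 km.
Check against D (with the unrounded solution): distance 52.45 ≈ 52.45 km. ✓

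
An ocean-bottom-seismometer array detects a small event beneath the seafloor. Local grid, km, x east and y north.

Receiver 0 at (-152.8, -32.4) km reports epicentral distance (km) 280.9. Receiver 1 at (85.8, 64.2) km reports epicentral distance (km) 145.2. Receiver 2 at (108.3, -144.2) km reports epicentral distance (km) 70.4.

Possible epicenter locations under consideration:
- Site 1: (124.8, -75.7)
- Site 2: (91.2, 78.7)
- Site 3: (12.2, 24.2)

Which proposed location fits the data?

Site 1

For each candidate, compare |candidate − station| to the reported distance:
Site 1: residuals Receiver 0 0.1, Receiver 1 0.0, Receiver 2 0.1 → max 0.1 km
Site 2: residuals Receiver 0 12.8, Receiver 1 129.7, Receiver 2 153.2 → max 153.2 km
Site 3: residuals Receiver 0 106.5, Receiver 1 61.4, Receiver 2 123.5 → max 123.5 km
Only Site 1 has all residuals ≈ 0.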